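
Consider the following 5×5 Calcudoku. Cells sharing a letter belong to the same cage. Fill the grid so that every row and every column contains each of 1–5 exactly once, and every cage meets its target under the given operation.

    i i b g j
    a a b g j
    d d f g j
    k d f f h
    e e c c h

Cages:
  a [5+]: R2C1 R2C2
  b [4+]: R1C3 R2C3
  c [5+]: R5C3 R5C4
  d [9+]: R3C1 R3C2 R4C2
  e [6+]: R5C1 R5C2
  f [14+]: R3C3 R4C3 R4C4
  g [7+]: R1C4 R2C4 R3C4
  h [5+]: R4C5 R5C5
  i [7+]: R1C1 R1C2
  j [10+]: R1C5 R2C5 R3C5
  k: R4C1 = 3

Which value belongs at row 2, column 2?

4

Cage f needs sum 14; hence R3C3 = 5.
Cage k is a single given cell; hence R4C1 = 3.
The 3 cells of cage f must have sum 14, leaving R4C3 = 4.
Cage f needs sum 14; hence R4C4 = 5.
Cage d has sum 9, so R3C1 = 4.
The 3 cells of cage d must have sum 9, so R3C2 = 3.
Cage d needs sum 9, leaving R4C2 = 2.
Row 4 already has 2, so R4C5 = 1.
The two cells of cage i must have sum 7, so R1C1 = 2.
2 is placed in column 2, so R1C2 = 5.
5 is placed in row 1, leaving R1C5 = 3.
Cage a's pair has sum 5; hence R2C1 = 1.
Cage a's pair has sum 5; hence R2C2 = 4.
1 is placed in row 2, leaving R2C3 = 3.
Row 2 already has 4, which forces R2C4 = 2.
Column 5 already has 3, which forces R2C5 = 5.
2 is placed in column 4, so R3C4 = 1.
1 is placed in column 5, so R3C5 = 2.
Column 1 already has 1; hence R5C1 = 5.
Column 2 now contains 4, which forces R5C2 = 1.
1 is placed in row 5, which forces R5C3 = 2.
Cage h needs two cells with sum 5, which forces R5C5 = 4.
3 is placed in row 1, leaving R1C3 = 1.
Column 4 now contains 1, leaving R1C4 = 4.
Row 5 now contains 4, so R5C4 = 3.
The full grid is 2 5 1 4 3 / 1 4 3 2 5 / 4 3 5 1 2 / 3 2 4 5 1 / 5 1 2 3 4.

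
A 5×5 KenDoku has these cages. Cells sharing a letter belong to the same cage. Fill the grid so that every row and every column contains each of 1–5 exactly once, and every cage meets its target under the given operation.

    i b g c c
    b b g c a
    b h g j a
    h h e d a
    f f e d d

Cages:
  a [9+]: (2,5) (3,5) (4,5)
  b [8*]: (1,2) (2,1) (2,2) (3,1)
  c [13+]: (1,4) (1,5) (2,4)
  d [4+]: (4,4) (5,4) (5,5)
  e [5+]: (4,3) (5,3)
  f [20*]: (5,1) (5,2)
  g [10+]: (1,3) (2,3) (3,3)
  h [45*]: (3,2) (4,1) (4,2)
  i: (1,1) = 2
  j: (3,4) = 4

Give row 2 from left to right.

4 2 1 5 3

I is a freebie, so (1,1) = 2.
Cage h needs product 45, leaving (3,2) = 3.
Cage j is given, so (3,4) = 4.
Cage h needs product 45, leaving (4,1) = 3.
Cage h needs product 45, which forces (4,2) = 5.
Cage d needs sum 4; hence (4,4) = 1.
Column 2 already has 5, leaving (5,2) = 4.
Cage d has sum 4, so (5,4) = 2.
The 3 cells of cage d must have sum 4, so (5,5) = 1.
Column 2 already has 4, leaving (1,2) = 1.
Cage c has sum 13; hence (1,4) = 3.
Cage c needs sum 13, leaving (1,5) = 5.
Cage b needs product 8, leaving (2,1) = 4.
The 4 cells of cage b must have product 8, leaving (2,2) = 2.
Column 4 now contains 4; hence (2,4) = 5.
Cage a has sum 9, so (2,5) = 3.
Row 3 now contains 4; hence (3,1) = 1.
The 3 cells of cage a must have sum 9, leaving (3,5) = 2.
Cage e's pair has sum 5, which forces (4,3) = 2.
The 3 cells of cage a must have sum 9, leaving (4,5) = 4.
Row 5 already has 4, leaving (5,1) = 5.
1 is placed in row 5, leaving (5,3) = 3.
5 is placed in row 1; hence (1,3) = 4.
3 is placed in row 2; hence (2,3) = 1.
2 is placed in row 3, leaving (3,3) = 5.
Filled in: 2 1 4 3 5 / 4 2 1 5 3 / 1 3 5 4 2 / 3 5 2 1 4 / 5 4 3 2 1.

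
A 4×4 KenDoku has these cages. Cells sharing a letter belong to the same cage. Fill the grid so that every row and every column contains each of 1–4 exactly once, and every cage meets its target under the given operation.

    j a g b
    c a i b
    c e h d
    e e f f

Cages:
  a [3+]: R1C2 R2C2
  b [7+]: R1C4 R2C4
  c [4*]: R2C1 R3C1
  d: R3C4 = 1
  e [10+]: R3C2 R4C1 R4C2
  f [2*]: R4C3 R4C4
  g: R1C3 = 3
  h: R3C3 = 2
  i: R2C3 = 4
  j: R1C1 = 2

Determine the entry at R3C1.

4

J is a freebie; hence R1C1 = 2.
2 is placed in row 1, so R1C2 = 1.
Cage g is a single given cell; hence R1C3 = 3.
Row 1 now contains 3, leaving R1C4 = 4.
Column 2 now contains 1, so R2C2 = 2.
Cage i is given, which forces R2C3 = 4.
Column 4 already has 4, leaving R2C4 = 3.
Cage h is given, so R3C3 = 2.
Cage d is a single given cell; hence R3C4 = 1.
Column 2 already has 2, which forces R4C2 = 4.
Column 3 already has 2; hence R4C3 = 1.
Column 4 already has 1, so R4C4 = 2.
Row 2 already has 4, leaving R2C1 = 1.
1 is placed in row 3, leaving R3C1 = 4.
Column 2 now contains 4; hence R3C2 = 3.
Row 4 already has 4, so R4C1 = 3.
Filled in: 2 1 3 4 / 1 2 4 3 / 4 3 2 1 / 3 4 1 2.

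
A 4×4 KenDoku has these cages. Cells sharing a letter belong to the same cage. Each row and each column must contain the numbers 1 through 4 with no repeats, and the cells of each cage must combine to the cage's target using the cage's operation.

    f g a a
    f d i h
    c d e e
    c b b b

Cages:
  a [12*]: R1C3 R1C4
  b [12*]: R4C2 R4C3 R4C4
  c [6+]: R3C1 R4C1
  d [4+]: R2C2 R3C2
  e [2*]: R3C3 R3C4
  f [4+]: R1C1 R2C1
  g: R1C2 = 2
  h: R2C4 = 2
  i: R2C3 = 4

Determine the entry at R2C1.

Cage g is a single given cell; hence R1C2 = 2.
Cage i is a single given cell, so R2C3 = 4.
Cage h is a single given cell, so R2C4 = 2.
Column 4 now contains 2, so R3C4 = 1.
Column 3 now contains 4, so R1C3 = 3.
Cage a's pair has product 12, which forces R1C4 = 4.
Cage d's pair has sum 4, leaving R2C2 = 1.
Row 3 now contains 1, leaving R3C2 = 3.
Row 3 now contains 1, so R3C3 = 2.
3 is placed in column 2, so R4C2 = 4.
3 is placed in column 3, which forces R4C3 = 1.
Column 4 now contains 4, leaving R4C4 = 3.
Row 1 now contains 3; hence R1C1 = 1.
Row 2 now contains 1, leaving R2C1 = 3.
Row 3 now contains 2; hence R3C1 = 4.
Row 4 already has 4, which forces R4C1 = 2.
Completed grid: 1 2 3 4 / 3 1 4 2 / 4 3 2 1 / 2 4 1 3.

3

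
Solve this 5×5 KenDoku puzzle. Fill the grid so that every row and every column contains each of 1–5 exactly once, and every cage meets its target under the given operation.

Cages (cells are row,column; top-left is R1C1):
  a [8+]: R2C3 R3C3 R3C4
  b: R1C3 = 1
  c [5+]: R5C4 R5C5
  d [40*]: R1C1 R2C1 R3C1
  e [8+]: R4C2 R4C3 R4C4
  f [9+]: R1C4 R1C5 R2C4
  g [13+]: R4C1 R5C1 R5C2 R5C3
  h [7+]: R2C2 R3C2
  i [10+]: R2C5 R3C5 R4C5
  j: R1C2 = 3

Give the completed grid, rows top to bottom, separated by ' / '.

Cage j is a single given cell; hence R1C2 = 3.
Cage b is a single given cell, so R1C3 = 1.
The only place for 1 in row 2 is R2C5.
The only place for 1 in row 3 is R3C4.
Cage e has sum 8, so R4C2 = 1.
The only place for 3 in row 3 is R3C3.
Cage a has sum 8, which forces R2C3 = 4.
The only place for 3 in row 2 is R2C4.
Column 4 now contains 3, which forces R5C4 = 2.
The two cells of cage c must have sum 5, so R5C5 = 3.
2 is placed in column 4, so R1C4 = 4.
Cage f has sum 9, leaving R1C5 = 2.
Cage g needs sum 13; hence R4C1 = 3.
The 3 cells of cage e must have sum 8, leaving R4C3 = 2.
2 is placed in column 4, which forces R4C4 = 5.
5 is placed in row 4, leaving R4C5 = 4.
Cage g has sum 13, so R5C1 = 1.
Cage g needs sum 13; hence R5C2 = 4.
Row 5 now contains 2, leaving R5C3 = 5.
2 is placed in row 1, which forces R1C1 = 5.
The 3 cells of cage d must have product 40; hence R2C1 = 2.
Row 2 now contains 2, so R2C2 = 5.
The 3 cells of cage d must have product 40, which forces R3C1 = 4.
Column 2 now contains 5, leaving R3C2 = 2.
Column 5 now contains 4, so R3C5 = 5.

5 3 1 4 2 / 2 5 4 3 1 / 4 2 3 1 5 / 3 1 2 5 4 / 1 4 5 2 3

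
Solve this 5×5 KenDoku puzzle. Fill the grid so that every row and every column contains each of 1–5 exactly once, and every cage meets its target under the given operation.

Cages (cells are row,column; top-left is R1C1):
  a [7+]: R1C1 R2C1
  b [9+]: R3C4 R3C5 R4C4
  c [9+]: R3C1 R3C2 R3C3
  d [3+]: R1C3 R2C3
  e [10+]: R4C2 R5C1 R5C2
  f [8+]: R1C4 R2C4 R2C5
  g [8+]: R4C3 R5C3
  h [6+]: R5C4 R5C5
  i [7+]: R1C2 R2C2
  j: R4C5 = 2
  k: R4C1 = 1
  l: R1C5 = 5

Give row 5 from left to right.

5 1 3 2 4

Cage l is given, leaving R1C5 = 5.
K is a freebie, which forces R4C1 = 1.
Cage j is given, leaving R4C5 = 2.
The only place for 4 in column 3 is R3C3.
In row 3, 5 can only go at R3C4, so R3C4 = 5.
The 3 cells of cage b must have sum 9; hence R3C5 = 1.
Cage b has sum 9, so R4C4 = 3.
5 is placed in column 4, which forces R5C4 = 2.
The two cells of cage h must have sum 6, leaving R5C5 = 4.
Column 5 already has 4; hence R2C5 = 3.
The 3 cells of cage e must have sum 10, leaving R4C2 = 4.
Row 4 already has 3; hence R4C3 = 5.
Cage e needs sum 10, leaving R5C1 = 5.
Cage e needs sum 10, which forces R5C2 = 1.
The two cells of cage g must have sum 8, which forces R5C3 = 3.
Cage a needs two cells with sum 7; hence R1C1 = 3.
Cage i needs two cells with sum 7; hence R1C2 = 2.
Row 1 now contains 2, which forces R1C3 = 1.
1 is placed in row 1, leaving R1C4 = 4.
Column 1 already has 5; hence R2C1 = 4.
4 is placed in column 2, leaving R2C2 = 5.
Column 3 now contains 1, so R2C3 = 2.
Column 4 already has 4, leaving R2C4 = 1.
Column 1 now contains 3, leaving R3C1 = 2.
2 is placed in column 2, which forces R3C2 = 3.
Completed grid: 3 2 1 4 5 / 4 5 2 1 3 / 2 3 4 5 1 / 1 4 5 3 2 / 5 1 3 2 4.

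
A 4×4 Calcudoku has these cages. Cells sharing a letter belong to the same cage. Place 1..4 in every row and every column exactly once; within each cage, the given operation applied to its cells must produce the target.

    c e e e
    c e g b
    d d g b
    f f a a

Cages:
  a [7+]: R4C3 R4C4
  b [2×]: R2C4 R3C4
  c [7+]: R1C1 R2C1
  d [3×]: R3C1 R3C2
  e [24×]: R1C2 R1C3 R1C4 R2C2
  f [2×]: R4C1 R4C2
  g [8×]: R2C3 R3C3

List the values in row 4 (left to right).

2 1 3 4

Row 3 needs a 4, and only R3C3 is open for it.
Column 3 now contains 4, which forces R2C3 = 2.
Row 2 now contains 2, so R2C4 = 1.
1 is placed in column 4; hence R3C4 = 2.
Column 3 now contains 4, so R4C3 = 3.
Cage a's pair has sum 7, which forces R4C4 = 4.
Cage e has product 24, so R1C2 = 2.
Column 3 now contains 3, leaving R1C3 = 1.
Column 4 now contains 4, so R1C4 = 3.
Cage e has product 24, so R2C2 = 4.
Column 2 now contains 2, leaving R4C2 = 1.
Row 1 already has 3; hence R1C1 = 4.
Row 2 already has 4, leaving R2C1 = 3.
The two cells of cage d must have product 3; hence R3C1 = 1.
Column 2 now contains 1, leaving R3C2 = 3.
Row 4 now contains 1, which forces R4C1 = 2.
Filled in: 4 2 1 3 / 3 4 2 1 / 1 3 4 2 / 2 1 3 4.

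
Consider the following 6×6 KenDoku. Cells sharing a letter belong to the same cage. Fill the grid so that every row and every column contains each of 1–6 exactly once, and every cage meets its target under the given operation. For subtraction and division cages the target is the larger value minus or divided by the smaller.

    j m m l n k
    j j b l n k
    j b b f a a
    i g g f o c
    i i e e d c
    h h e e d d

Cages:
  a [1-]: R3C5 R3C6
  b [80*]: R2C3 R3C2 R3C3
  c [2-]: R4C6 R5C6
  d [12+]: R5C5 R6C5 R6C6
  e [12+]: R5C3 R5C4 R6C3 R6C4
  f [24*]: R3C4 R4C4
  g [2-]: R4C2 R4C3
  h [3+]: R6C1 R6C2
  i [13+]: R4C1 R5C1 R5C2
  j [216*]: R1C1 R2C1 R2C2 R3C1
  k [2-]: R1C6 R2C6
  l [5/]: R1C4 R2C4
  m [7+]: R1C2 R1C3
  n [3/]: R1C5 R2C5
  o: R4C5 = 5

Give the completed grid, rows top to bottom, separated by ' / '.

4 5 2 1 6 3 / 6 3 4 5 2 1 / 3 4 5 6 1 2 / 2 1 3 4 5 6 / 5 6 1 2 3 4 / 1 2 6 3 4 5

Cage b needs product 80, so R2C3 = 4.
The 3 cells of cage b must have product 80, which forces R3C2 = 4.
Cage b needs product 80, which forces R3C3 = 5.
Row 3 already has 4, which forces R3C4 = 6.
6 is placed in column 4; hence R4C4 = 4.
Cage o is given, leaving R4C5 = 5.
The only place for 5 in column 1 is R5C1.
Column 1 needs a 1, and only R6C1 is open for it.
Row 6 already has 1, so R6C2 = 2.
Cage i needs sum 13, which forces R4C1 = 2.
Column 2 now contains 2, which forces R5C2 = 6.
Cage j has product 216, so R1C1 = 4.
The 4 cells of cage j must have product 216, so R2C1 = 6.
Column 2 already has 6, leaving R2C2 = 3.
Column 1 already has 2; hence R3C1 = 3.
3 is placed in column 2; hence R4C2 = 1.
Row 4 already has 1; hence R4C3 = 3.
3 is placed in row 4; hence R4C6 = 6.
Column 3 now contains 3, leaving R6C3 = 6.
1 is placed in column 2, leaving R1C2 = 5.
Column 3 already has 6, so R1C3 = 2.
5 is placed in row 1, which forces R1C4 = 1.
Cage k needs two cells with difference 2, leaving R1C6 = 3.
Column 4 already has 1, leaving R2C4 = 5.
5 is placed in row 2, leaving R2C6 = 1.
Column 6 already has 1, so R3C6 = 2.
Column 3 already has 2, leaving R5C3 = 1.
Column 4 already has 1, so R5C4 = 2.
Cage c's pair has difference 2; hence R5C6 = 4.
The 4 cells of cage e must have sum 12; hence R6C4 = 3.
3 is placed in row 6, leaving R6C5 = 4.
Cage d has sum 12, leaving R6C6 = 5.
3 is placed in row 1, so R1C5 = 6.
Row 2 now contains 1, so R2C5 = 2.
Row 3 already has 2, which forces R3C5 = 1.
Row 5 now contains 4, leaving R5C5 = 3.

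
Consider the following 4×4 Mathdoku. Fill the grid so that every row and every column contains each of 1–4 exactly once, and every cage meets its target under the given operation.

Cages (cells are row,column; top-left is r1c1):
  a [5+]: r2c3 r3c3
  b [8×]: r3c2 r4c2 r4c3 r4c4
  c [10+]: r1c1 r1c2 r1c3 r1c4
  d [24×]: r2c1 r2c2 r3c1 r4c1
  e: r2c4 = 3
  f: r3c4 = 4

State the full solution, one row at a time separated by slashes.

Cage e is a single given cell, which forces r2c4 = 3.
Cage b has product 8, which forces r3c2 = 1.
F is a freebie, which forces r3c4 = 4.
The two cells of cage a must have sum 5, leaving r2c3 = 2.
Cage a needs two cells with sum 5, so r3c3 = 3.
Cage d needs product 24, so r2c1 = 1.
Row 2 now contains 2, so r2c2 = 4.
Row 3 already has 3, leaving r3c1 = 2.
Cage d has product 24; hence r4c1 = 3.
4 is placed in column 2, which forces r4c2 = 2.
2 is placed in row 4, which forces r4c4 = 1.
Column 1 already has 3, leaving r1c1 = 4.
Column 2 already has 2, which forces r1c2 = 3.
The 4 cells of cage c must have sum 10, so r1c3 = 1.
1 is placed in column 4; hence r1c4 = 2.
Row 4 already has 1, which forces r4c3 = 4.

4 3 1 2 / 1 4 2 3 / 2 1 3 4 / 3 2 4 1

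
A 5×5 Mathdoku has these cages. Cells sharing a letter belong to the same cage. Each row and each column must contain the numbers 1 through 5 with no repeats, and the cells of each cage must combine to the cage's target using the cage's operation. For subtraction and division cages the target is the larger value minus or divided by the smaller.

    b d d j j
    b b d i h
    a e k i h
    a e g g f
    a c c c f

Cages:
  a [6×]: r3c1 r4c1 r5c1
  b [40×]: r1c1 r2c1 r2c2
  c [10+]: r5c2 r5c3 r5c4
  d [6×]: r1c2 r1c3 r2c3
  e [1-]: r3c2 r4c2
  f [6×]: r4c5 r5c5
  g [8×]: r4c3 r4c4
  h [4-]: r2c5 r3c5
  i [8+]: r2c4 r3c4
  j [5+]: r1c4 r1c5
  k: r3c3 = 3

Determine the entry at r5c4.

4

Cage k is a single given cell, which forces r3c3 = 3.
Row 3 already has 3, leaving r3c4 = 5.
Row 3 now contains 5, which forces r3c5 = 1.
The 3 cells of cage d must have product 6, so r1c2 = 3.
Column 4 now contains 5, which forces r2c4 = 3.
Column 5 already has 1; hence r2c5 = 5.
Row 3 now contains 1, which forces r3c1 = 2.
Row 3 now contains 2, leaving r3c2 = 4.
The 3 cells of cage b must have product 40; hence r1c1 = 5.
Cage j's pair has sum 5, so r1c4 = 1.
The two cells of cage j must have sum 5, so r1c5 = 4.
Column 1 already has 2; hence r2c1 = 4.
Column 2 already has 4, so r2c2 = 2.
Row 2 now contains 2, leaving r2c3 = 1.
The two cells of cage e must have difference 1; hence r4c2 = 5.
Column 2 now contains 5, leaving r5c2 = 1.
Column 4 now contains 1, leaving r5c4 = 4.
Row 1 already has 1; hence r1c3 = 2.
Cage a has product 6, which forces r4c1 = 1.
Cage g needs two cells with product 8; hence r4c3 = 4.
4 is placed in column 4; hence r4c4 = 2.
2 is placed in row 4, which forces r4c5 = 3.
1 is placed in row 5; hence r5c1 = 3.
4 is placed in row 5, so r5c3 = 5.
3 is placed in column 5, leaving r5c5 = 2.
Filled in: 5 3 2 1 4 / 4 2 1 3 5 / 2 4 3 5 1 / 1 5 4 2 3 / 3 1 5 4 2.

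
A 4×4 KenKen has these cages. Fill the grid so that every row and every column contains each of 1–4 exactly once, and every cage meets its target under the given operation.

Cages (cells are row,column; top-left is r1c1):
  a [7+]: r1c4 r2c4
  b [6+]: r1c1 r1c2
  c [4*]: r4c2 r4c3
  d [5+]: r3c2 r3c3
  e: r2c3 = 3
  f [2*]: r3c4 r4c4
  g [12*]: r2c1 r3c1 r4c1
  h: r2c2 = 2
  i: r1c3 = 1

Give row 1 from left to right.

I is a freebie, leaving r1c3 = 1.
Cage h is a single given cell, leaving r2c2 = 2.
Cage e is given, which forces r2c3 = 3.
Row 2 now contains 3, which forces r2c4 = 4.
1 is placed in column 3, so r4c3 = 4.
Cage b's pair has sum 6, which forces r1c1 = 2.
2 is placed in column 2, which forces r1c2 = 4.
Column 4 already has 4, so r1c4 = 3.
4 is placed in row 2; hence r2c1 = 1.
Cage g needs product 12, so r3c1 = 4.
Cage d needs two cells with sum 5, leaving r3c2 = 3.
Column 3 already has 4, so r3c3 = 2.
Row 3 now contains 2; hence r3c4 = 1.
The 3 cells of cage g must have product 12; hence r4c1 = 3.
4 is placed in row 4; hence r4c2 = 1.
Column 4 now contains 1; hence r4c4 = 2.
Filled in: 2 4 1 3 / 1 2 3 4 / 4 3 2 1 / 3 1 4 2.

2 4 1 3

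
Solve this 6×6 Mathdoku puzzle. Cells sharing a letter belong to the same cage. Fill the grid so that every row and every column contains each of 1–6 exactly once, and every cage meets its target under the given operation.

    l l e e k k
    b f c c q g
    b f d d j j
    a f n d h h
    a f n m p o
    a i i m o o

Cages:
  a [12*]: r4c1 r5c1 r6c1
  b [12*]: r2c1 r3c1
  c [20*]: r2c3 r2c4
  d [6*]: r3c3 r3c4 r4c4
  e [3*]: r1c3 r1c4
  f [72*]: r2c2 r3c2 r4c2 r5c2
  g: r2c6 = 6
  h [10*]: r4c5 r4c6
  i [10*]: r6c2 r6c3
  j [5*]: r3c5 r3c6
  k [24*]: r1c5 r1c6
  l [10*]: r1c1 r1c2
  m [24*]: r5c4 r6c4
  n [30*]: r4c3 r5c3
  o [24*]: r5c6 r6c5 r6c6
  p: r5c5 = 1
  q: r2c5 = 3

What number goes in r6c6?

Q is a freebie; hence r2c5 = 3.
Cage g is given, so r2c6 = 6.
Cage p is given, which forces r5c5 = 1.
Cage k needs two cells with product 24, so r1c5 = 6.
Column 6 now contains 6, so r1c6 = 4.
Column 5 now contains 1, which forces r3c5 = 5.
The two cells of cage j must have product 5, so r3c6 = 1.
Column 5 now contains 5, which forces r4c5 = 2.
Row 4 already has 2, so r4c6 = 5.
Column 5 already has 2, so r6c5 = 4.
Row 4 now contains 5; hence r4c3 = 6.
Cage d needs product 6; hence r4c4 = 1.
The two cells of cage n must have product 30; hence r5c3 = 5.
Cage m needs two cells with product 24, leaving r5c4 = 4.
Column 3 already has 5; hence r6c3 = 2.
4 is placed in row 6; hence r6c4 = 6.
Row 6 now contains 2, which forces r6c6 = 3.
Cage e's pair has product 3; hence r1c3 = 1.
Column 4 already has 1; hence r1c4 = 3.
The 4 cells of cage f must have product 72, which forces r2c2 = 1.
Column 3 already has 5, so r2c3 = 4.
Column 4 now contains 4, so r2c4 = 5.
Column 3 already has 2; hence r3c3 = 3.
The 3 cells of cage d must have product 6, which forces r3c4 = 2.
Cage a needs product 12, so r4c1 = 4.
Row 4 now contains 4, leaving r4c2 = 3.
Cage a needs product 12, leaving r5c1 = 3.
Column 2 already has 3, which forces r5c2 = 6.
3 is placed in column 6; hence r5c6 = 2.
Row 6 now contains 3, leaving r6c1 = 1.
Row 6 now contains 2, leaving r6c2 = 5.
The two cells of cage l must have product 10, so r1c1 = 5.
5 is placed in column 2, so r1c2 = 2.
4 is placed in row 2, which forces r2c1 = 2.
3 is placed in row 3; hence r3c1 = 6.
6 is placed in column 2, leaving r3c2 = 4.
Completed grid: 5 2 1 3 6 4 / 2 1 4 5 3 6 / 6 4 3 2 5 1 / 4 3 6 1 2 5 / 3 6 5 4 1 2 / 1 5 2 6 4 3.

3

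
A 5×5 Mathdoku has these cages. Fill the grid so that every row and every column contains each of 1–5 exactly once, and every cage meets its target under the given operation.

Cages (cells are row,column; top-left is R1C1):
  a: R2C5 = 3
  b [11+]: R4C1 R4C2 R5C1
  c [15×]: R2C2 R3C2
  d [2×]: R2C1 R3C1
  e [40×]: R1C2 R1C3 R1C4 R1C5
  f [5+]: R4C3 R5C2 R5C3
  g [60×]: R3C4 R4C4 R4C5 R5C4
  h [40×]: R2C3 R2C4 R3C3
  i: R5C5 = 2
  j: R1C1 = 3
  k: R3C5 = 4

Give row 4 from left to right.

4 2 1 3 5

Cage j is given, leaving R1C1 = 3.
A is a freebie, so R2C5 = 3.
Cage k is a single given cell, leaving R3C5 = 4.
Cage i is a single given cell, leaving R5C5 = 2.
Row 2 now contains 3; hence R2C2 = 5.
Cage c's pair has product 15, which forces R3C2 = 3.
The 3 cells of cage f must have sum 5; hence R4C3 = 1.
Row 4 now contains 1; hence R4C5 = 5.
Row 5 now contains 2; hence R5C2 = 1.
The 3 cells of cage f must have sum 5, so R5C3 = 3.
5 is placed in column 5, which forces R1C5 = 1.
The 3 cells of cage h must have product 40, which forces R3C3 = 5.
Cage g has product 60, which forces R3C4 = 1.
Cage g has product 60, which forces R4C4 = 3.
The 3 cells of cage b must have sum 11, which forces R5C1 = 5.
Cage g needs product 60, so R5C4 = 4.
Cage e needs product 40, which forces R1C4 = 5.
The two cells of cage d must have product 2, leaving R2C1 = 1.
Cage h needs product 40, leaving R2C3 = 4.
Column 4 already has 4, leaving R2C4 = 2.
Row 3 already has 1, so R3C1 = 2.
Column 1 already has 2; hence R4C1 = 4.
4 is placed in row 4; hence R4C2 = 2.
Column 2 now contains 2, so R1C2 = 4.
4 is placed in column 3, leaving R1C3 = 2.
Completed grid: 3 4 2 5 1 / 1 5 4 2 3 / 2 3 5 1 4 / 4 2 1 3 5 / 5 1 3 4 2.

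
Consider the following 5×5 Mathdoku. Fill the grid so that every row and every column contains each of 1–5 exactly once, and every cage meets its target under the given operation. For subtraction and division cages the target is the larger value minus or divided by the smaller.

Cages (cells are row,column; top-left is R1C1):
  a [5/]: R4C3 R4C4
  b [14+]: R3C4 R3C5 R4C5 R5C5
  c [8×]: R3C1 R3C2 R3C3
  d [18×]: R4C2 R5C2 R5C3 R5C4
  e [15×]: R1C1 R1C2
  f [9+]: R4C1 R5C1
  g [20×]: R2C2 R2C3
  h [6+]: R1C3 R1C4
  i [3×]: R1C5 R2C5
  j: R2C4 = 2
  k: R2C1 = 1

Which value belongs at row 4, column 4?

5

Cage k is given, leaving R2C1 = 1.
Cage j is a single given cell; hence R2C4 = 2.
Row 2 already has 1; hence R2C5 = 3.
The 4 cells of cage d must have product 18, which forces R4C2 = 3.
The two cells of cage e must have product 15; hence R1C1 = 3.
Column 2 now contains 3, leaving R1C2 = 5.
Column 5 already has 3, which forces R1C5 = 1.
Column 2 now contains 5, leaving R2C2 = 4.
Row 2 already has 4, which forces R2C3 = 5.
Column 3 already has 5, leaving R4C3 = 1.
Row 4 now contains 1, leaving R4C4 = 5.
1 is placed in row 1; hence R1C3 = 2.
1 is placed in row 1, leaving R1C4 = 4.
Cage c has product 8, so R3C2 = 1.
Column 3 now contains 2, leaving R3C3 = 4.
The 4 cells of cage b must have sum 14; hence R3C4 = 3.
Row 4 now contains 5, which forces R4C1 = 4.
Row 4 already has 4, which forces R4C5 = 2.
The two cells of cage f must have sum 9, leaving R5C1 = 5.
Column 2 now contains 1, so R5C2 = 2.
Column 3 now contains 2, leaving R5C3 = 3.
3 is placed in column 4, leaving R5C4 = 1.
Row 5 already has 5, leaving R5C5 = 4.
Row 3 now contains 4, leaving R3C1 = 2.
2 is placed in column 5; hence R3C5 = 5.
The full grid is 3 5 2 4 1 / 1 4 5 2 3 / 2 1 4 3 5 / 4 3 1 5 2 / 5 2 3 1 4.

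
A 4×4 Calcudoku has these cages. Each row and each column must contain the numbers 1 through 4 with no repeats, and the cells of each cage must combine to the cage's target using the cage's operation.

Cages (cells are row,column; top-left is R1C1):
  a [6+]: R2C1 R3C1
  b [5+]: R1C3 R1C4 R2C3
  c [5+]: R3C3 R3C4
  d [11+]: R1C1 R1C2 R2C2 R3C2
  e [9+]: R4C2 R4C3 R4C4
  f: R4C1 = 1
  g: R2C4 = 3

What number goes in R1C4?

G is a freebie, which forces R2C4 = 3.
Cage f is a single given cell, leaving R4C1 = 1.
In column 1, 3 can only go at R1C1, so R1C1 = 3.
Row 1 already has 3, which forces R1C3 = 1.
Cage b needs sum 5, so R1C4 = 2.
Cage b needs sum 5, so R2C3 = 2.
Cage d has sum 11, which forces R3C2 = 3.
3 is placed in row 3, leaving R3C3 = 4.
Row 3 already has 4, leaving R3C4 = 1.
Column 3 already has 4; hence R4C3 = 3.
2 is placed in column 4, so R4C4 = 4.
Row 1 already has 1, so R1C2 = 4.
Row 2 already has 2; hence R2C1 = 4.
Cage d has sum 11, which forces R2C2 = 1.
Row 3 already has 4, so R3C1 = 2.
Row 4 now contains 4, leaving R4C2 = 2.
Completed grid: 3 4 1 2 / 4 1 2 3 / 2 3 4 1 / 1 2 3 4.

2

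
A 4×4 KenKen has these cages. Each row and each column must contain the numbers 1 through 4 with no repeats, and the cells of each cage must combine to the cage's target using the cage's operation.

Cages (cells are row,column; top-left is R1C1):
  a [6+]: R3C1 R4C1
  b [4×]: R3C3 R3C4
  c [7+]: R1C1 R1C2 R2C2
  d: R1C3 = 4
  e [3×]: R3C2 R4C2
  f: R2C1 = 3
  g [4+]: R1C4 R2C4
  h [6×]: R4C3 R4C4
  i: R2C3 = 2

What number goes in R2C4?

1

Cage d is given; hence R1C3 = 4.
Cage f is a single given cell, so R2C1 = 3.
Cage i is a single given cell, which forces R2C3 = 2.
3 is placed in row 2; hence R2C4 = 1.
4 is placed in column 3, leaving R3C3 = 1.
1 is placed in column 4; hence R3C4 = 4.
2 is placed in column 3, so R4C3 = 3.
3 is placed in row 4; hence R4C4 = 2.
1 is placed in column 4, leaving R1C4 = 3.
Row 2 now contains 1; hence R2C2 = 4.
Row 3 now contains 4, so R3C1 = 2.
1 is placed in row 3, which forces R3C2 = 3.
Row 4 now contains 2, which forces R4C1 = 4.
3 is placed in row 4, which forces R4C2 = 1.
Column 1 now contains 2, leaving R1C1 = 1.
Column 2 now contains 1, leaving R1C2 = 2.
Completed grid: 1 2 4 3 / 3 4 2 1 / 2 3 1 4 / 4 1 3 2.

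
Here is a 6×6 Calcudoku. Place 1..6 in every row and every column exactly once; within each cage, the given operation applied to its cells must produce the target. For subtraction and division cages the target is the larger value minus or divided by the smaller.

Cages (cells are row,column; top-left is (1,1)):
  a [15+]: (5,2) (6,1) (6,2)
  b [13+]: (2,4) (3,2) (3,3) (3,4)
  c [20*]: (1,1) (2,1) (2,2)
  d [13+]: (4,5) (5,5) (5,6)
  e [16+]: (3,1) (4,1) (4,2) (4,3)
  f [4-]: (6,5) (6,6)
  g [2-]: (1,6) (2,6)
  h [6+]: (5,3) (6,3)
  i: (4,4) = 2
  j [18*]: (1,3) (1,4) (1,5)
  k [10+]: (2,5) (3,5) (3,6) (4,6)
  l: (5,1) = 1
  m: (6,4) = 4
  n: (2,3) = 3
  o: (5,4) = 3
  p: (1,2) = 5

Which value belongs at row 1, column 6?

4

Cage p is given, so (1,2) = 5.
Cage n is a single given cell, leaving (2,3) = 3.
Cage i is given, so (4,4) = 2.
L is a freebie, leaving (5,1) = 1.
Cage o is a single given cell, so (5,4) = 3.
M is a freebie; hence (6,4) = 4.
Cage j needs product 18; hence (1,5) = 3.
Cage c has product 20, which forces (2,1) = 5.
Column 1 already has 5; hence (6,1) = 6.
Row 6 already has 6, leaving (6,2) = 3.
Cage e needs sum 16, which forces (4,1) = 3.
The 4 cells of cage e must have sum 16, so (4,3) = 5.
The 3 cells of cage a must have sum 15, which forces (5,2) = 6.
5 is placed in column 3; hence (5,3) = 4.
The 4 cells of cage e must have sum 16, leaving (3,1) = 4.
Row 3 now contains 4, which forces (3,2) = 1.
Column 2 now contains 6, so (4,2) = 4.
The 3 cells of cage d must have sum 13, so (4,5) = 6.
Row 4 already has 6; hence (4,6) = 1.
The two cells of cage h must have sum 6; hence (6,3) = 2.
Column 6 already has 1; hence (6,6) = 5.
4 is placed in column 1, so (1,1) = 2.
Column 2 now contains 1, so (2,2) = 2.
Cage b needs sum 13, leaving (2,4) = 1.
1 is placed in row 2; hence (2,5) = 4.
4 is placed in row 2; hence (2,6) = 6.
2 is placed in column 3; hence (3,3) = 6.
Cage b needs sum 13, leaving (3,4) = 5.
5 is placed in row 3, which forces (3,5) = 2.
2 is placed in row 3, so (3,6) = 3.
The 3 cells of cage d must have sum 13, so (5,5) = 5.
Column 6 already has 5, which forces (5,6) = 2.
5 is placed in row 6, leaving (6,5) = 1.
6 is placed in column 3, so (1,3) = 1.
Column 4 already has 1, leaving (1,4) = 6.
Column 6 already has 6, so (1,6) = 4.
Filled in: 2 5 1 6 3 4 / 5 2 3 1 4 6 / 4 1 6 5 2 3 / 3 4 5 2 6 1 / 1 6 4 3 5 2 / 6 3 2 4 1 5.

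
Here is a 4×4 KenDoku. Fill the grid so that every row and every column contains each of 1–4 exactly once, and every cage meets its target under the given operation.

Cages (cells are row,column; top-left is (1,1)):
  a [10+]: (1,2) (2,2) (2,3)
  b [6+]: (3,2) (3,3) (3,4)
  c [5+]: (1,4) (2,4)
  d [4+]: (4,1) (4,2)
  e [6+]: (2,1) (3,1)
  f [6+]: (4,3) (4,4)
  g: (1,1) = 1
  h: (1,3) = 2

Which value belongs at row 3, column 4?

G is a freebie; hence (1,1) = 1.
Cage h is a single given cell, which forces (1,3) = 2.
Column 1 already has 1, which forces (4,1) = 3.
Row 4 already has 3; hence (4,2) = 1.
Column 3 already has 2, so (4,3) = 4.
Row 4 now contains 4; hence (4,4) = 2.
Cage a needs sum 10; hence (1,2) = 3.
Cage c's pair has sum 5, so (1,4) = 4.
Cage a needs sum 10, which forces (2,2) = 4.
4 is placed in column 3, which forces (2,3) = 3.
Cage c needs two cells with sum 5; hence (2,4) = 1.
The 3 cells of cage b must have sum 6, so (3,2) = 2.
Column 3 now contains 3; hence (3,3) = 1.
Column 4 already has 1, so (3,4) = 3.
4 is placed in row 2, which forces (2,1) = 2.
Row 3 already has 2, so (3,1) = 4.
Completed grid: 1 3 2 4 / 2 4 3 1 / 4 2 1 3 / 3 1 4 2.

3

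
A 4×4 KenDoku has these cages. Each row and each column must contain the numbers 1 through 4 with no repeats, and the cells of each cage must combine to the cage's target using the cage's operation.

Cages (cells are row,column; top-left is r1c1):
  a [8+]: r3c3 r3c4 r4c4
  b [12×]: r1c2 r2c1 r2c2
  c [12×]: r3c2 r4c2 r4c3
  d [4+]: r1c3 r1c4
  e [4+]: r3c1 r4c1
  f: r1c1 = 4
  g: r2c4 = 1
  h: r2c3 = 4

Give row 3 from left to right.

3 1 2 4

F is a freebie, leaving r1c1 = 4.
H is a freebie, which forces r2c3 = 4.
G is a freebie, so r2c4 = 1.
The 3 cells of cage b must have product 12, so r1c2 = 2.
Cage d needs two cells with sum 4, so r1c3 = 1.
Column 4 now contains 1, which forces r1c4 = 3.
The 3 cells of cage b must have product 12, so r2c1 = 2.
Row 2 already has 1, so r2c2 = 3.
Cage a has sum 8, so r3c3 = 2.
Cage a needs sum 8, leaving r3c4 = 4.
The 3 cells of cage c must have product 12; hence r4c3 = 3.
Cage a has sum 8; hence r4c4 = 2.
The two cells of cage e must have sum 4, so r3c1 = 3.
4 is placed in row 3, so r3c2 = 1.
3 is placed in row 4, so r4c1 = 1.
Cage c has product 12; hence r4c2 = 4.
Completed grid: 4 2 1 3 / 2 3 4 1 / 3 1 2 4 / 1 4 3 2.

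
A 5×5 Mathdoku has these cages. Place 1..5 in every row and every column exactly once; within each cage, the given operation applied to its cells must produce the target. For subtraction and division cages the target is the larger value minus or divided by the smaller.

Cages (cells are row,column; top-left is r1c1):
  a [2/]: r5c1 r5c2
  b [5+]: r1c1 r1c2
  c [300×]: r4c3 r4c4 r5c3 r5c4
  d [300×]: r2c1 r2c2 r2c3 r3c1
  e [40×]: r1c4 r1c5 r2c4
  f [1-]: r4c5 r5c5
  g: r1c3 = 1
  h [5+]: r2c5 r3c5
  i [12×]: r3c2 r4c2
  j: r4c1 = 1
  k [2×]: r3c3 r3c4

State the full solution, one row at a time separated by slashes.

Cage g is a single given cell, leaving r1c3 = 1.
Cage d has product 300, leaving r3c1 = 5.
1 is placed in column 3, so r3c3 = 2.
2 is placed in row 3, so r3c4 = 1.
Cage j is given, which forces r4c1 = 1.
The only place for 1 in row 2 is r2c5.
Cage h needs two cells with sum 5, so r3c5 = 4.
Row 3 now contains 4, which forces r3c2 = 3.
The two cells of cage i must have product 12, which forces r4c2 = 4.
Cage b's pair has sum 5, leaving r1c1 = 3.
Column 2 already has 3, which forces r1c2 = 2.
Row 1 now contains 2; hence r1c5 = 5.
Column 1 already has 3; hence r2c1 = 4.
4 is placed in column 2, which forces r2c2 = 5.
Row 2 already has 4, leaving r2c3 = 3.
Row 2 now contains 5; hence r2c4 = 2.
Column 3 now contains 3; hence r4c3 = 5.
5 is placed in row 4, so r4c4 = 3.
Row 4 already has 3, so r4c5 = 2.
Column 1 already has 4, which forces r5c1 = 2.
2 is placed in column 2, leaving r5c2 = 1.
5 is placed in column 3, leaving r5c3 = 4.
Row 5 already has 4, which forces r5c4 = 5.
Column 5 already has 2, leaving r5c5 = 3.
Row 1 already has 5, which forces r1c4 = 4.

3 2 1 4 5 / 4 5 3 2 1 / 5 3 2 1 4 / 1 4 5 3 2 / 2 1 4 5 3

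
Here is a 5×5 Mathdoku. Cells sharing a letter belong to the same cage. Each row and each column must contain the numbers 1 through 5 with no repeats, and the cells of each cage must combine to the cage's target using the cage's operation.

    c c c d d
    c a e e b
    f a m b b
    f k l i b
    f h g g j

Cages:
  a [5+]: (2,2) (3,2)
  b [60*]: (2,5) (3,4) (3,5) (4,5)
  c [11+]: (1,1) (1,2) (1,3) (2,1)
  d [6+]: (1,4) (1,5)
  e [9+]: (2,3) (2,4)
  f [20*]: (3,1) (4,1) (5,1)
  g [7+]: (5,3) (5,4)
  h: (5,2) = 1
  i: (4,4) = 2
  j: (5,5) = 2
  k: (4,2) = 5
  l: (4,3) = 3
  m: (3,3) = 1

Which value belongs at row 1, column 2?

Cage m is given, which forces (3,3) = 1.
K is a freebie; hence (4,2) = 5.
L is a freebie, so (4,3) = 3.
Cage i is given, so (4,4) = 2.
H is a freebie, which forces (5,2) = 1.
Cage j is a single given cell; hence (5,5) = 2.
The 3 cells of cage f must have product 20, so (4,1) = 1.
Row 4 already has 1; hence (4,5) = 4.
Cage g's pair has sum 7, leaving (5,3) = 4.
The two cells of cage g must have sum 7, which forces (5,4) = 3.
The 4 cells of cage c must have sum 11, which forces (1,3) = 2.
Cage c needs sum 11; hence (2,1) = 2.
Row 2 already has 2; hence (2,2) = 3.
Column 3 now contains 4, so (2,3) = 5.
The two cells of cage e must have sum 9, so (2,4) = 4.
The 4 cells of cage b must have product 60, leaving (2,5) = 1.
Cage f has product 20, which forces (3,1) = 4.
Column 2 already has 3, leaving (3,2) = 2.
Cage b has product 60, leaving (3,4) = 5.
The 4 cells of cage b must have product 60; hence (3,5) = 3.
Row 5 now contains 4, which forces (5,1) = 5.
Column 1 already has 4; hence (1,1) = 3.
Column 2 already has 3; hence (1,2) = 4.
5 is placed in column 4; hence (1,4) = 1.
Column 5 already has 1, leaving (1,5) = 5.
Completed grid: 3 4 2 1 5 / 2 3 5 4 1 / 4 2 1 5 3 / 1 5 3 2 4 / 5 1 4 3 2.

4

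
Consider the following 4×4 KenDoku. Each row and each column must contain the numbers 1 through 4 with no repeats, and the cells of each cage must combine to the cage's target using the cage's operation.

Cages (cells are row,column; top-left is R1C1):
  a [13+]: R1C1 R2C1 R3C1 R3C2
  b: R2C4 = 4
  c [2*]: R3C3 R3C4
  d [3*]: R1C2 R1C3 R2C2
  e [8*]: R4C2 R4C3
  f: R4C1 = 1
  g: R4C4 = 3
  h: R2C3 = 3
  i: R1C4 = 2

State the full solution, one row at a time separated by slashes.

4 3 1 2 / 2 1 3 4 / 3 4 2 1 / 1 2 4 3

The 3 cells of cage d must have product 3, so R1C2 = 3.
Cage d has product 3, leaving R1C3 = 1.
Cage i is a single given cell, leaving R1C4 = 2.
The 3 cells of cage d must have product 3, which forces R2C2 = 1.
Cage h is given, leaving R2C3 = 3.
Cage b is given, which forces R2C4 = 4.
Cage a needs sum 13, leaving R3C2 = 4.
1 is placed in column 3; hence R3C3 = 2.
Column 4 now contains 2, so R3C4 = 1.
Cage f is a single given cell, which forces R4C1 = 1.
4 is placed in column 2, which forces R4C2 = 2.
2 is placed in column 3, leaving R4C3 = 4.
G is a freebie; hence R4C4 = 3.
Row 1 already has 2, which forces R1C1 = 4.
4 is placed in row 2, so R2C1 = 2.
2 is placed in row 3, leaving R3C1 = 3.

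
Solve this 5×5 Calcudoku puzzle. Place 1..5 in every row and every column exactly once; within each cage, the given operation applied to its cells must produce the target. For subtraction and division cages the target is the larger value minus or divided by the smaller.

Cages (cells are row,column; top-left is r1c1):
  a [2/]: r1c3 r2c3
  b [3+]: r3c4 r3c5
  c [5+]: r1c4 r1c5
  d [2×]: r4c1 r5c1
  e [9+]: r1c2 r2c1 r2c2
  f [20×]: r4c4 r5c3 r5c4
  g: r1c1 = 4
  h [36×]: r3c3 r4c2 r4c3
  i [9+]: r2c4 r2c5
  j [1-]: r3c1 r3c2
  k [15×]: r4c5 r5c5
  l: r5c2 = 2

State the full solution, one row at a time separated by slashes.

4 5 1 3 2 / 3 1 2 5 4 / 5 4 3 2 1 / 2 3 4 1 5 / 1 2 5 4 3

G is a freebie, which forces r1c1 = 4.
Cage h needs product 36, which forces r3c3 = 3.
Cage h has product 36; hence r4c2 = 3.
Cage h has product 36, which forces r4c3 = 4.
3 is placed in row 4; hence r4c5 = 5.
Cage l is a single given cell; hence r5c2 = 2.
Column 5 already has 5, so r5c5 = 3.
Cage c's pair has sum 5, which forces r1c4 = 3.
Cage c's pair has sum 5, leaving r1c5 = 2.
Cage e needs sum 9, so r2c1 = 3.
The two cells of cage i must have sum 9, leaving r2c4 = 5.
Column 5 already has 5, leaving r2c5 = 4.
Column 5 already has 2, leaving r3c5 = 1.
The two cells of cage d must have product 2, so r4c1 = 2.
Cage f needs product 20, leaving r4c4 = 1.
Row 5 now contains 2, so r5c1 = 1.
The 3 cells of cage f must have product 20, which forces r5c3 = 5.
Cage f has product 20, leaving r5c4 = 4.
The 3 cells of cage e must have sum 9, which forces r1c2 = 5.
Row 1 now contains 2, so r1c3 = 1.
5 is placed in row 2, which forces r2c2 = 1.
Cage a needs two cells with quotient 2, leaving r2c3 = 2.
2 is placed in column 1, which forces r3c1 = 5.
Row 3 already has 1; hence r3c2 = 4.
Row 3 already has 1, which forces r3c4 = 2.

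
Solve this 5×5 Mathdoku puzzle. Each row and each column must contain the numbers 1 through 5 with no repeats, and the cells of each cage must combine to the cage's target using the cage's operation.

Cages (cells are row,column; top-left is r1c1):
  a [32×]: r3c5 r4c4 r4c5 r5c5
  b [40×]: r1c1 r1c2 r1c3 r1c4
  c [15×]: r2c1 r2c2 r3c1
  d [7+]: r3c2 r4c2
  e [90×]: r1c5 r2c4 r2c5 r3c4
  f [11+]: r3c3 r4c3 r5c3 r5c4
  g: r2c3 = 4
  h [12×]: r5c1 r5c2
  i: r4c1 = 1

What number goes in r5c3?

2

Cage g is a single given cell, leaving r2c3 = 4.
I is a freebie, leaving r4c1 = 1.
Cage a has product 32, leaving r4c4 = 4.
1 is placed in row 4, so r4c5 = 2.
The 3 cells of cage c must have product 15; hence r2c2 = 1.
The only place for 3 in row 1 is r1c5.
Column 5 already has 3; hence r2c5 = 5.
Row 2 now contains 5, which forces r2c1 = 3.
3 is placed in row 2, leaving r2c4 = 2.
Cage c has product 15, so r3c1 = 5.
Column 4 already has 2; hence r3c4 = 3.
Column 1 already has 3, so r5c1 = 4.
Row 5 now contains 4, leaving r5c2 = 3.
Row 5 now contains 4, which forces r5c5 = 1.
Column 1 now contains 4, so r1c1 = 2.
Cage b needs product 40, so r1c2 = 4.
Cage d's pair has sum 7, so r3c2 = 2.
The 4 cells of cage f must have sum 11, so r3c3 = 1.
1 is placed in column 5, so r3c5 = 4.
Column 2 already has 3, leaving r4c2 = 5.
Cage f needs sum 11, which forces r4c3 = 3.
Cage f needs sum 11; hence r5c3 = 2.
Row 5 now contains 1; hence r5c4 = 5.
Column 3 already has 1; hence r1c3 = 5.
Column 4 now contains 5, which forces r1c4 = 1.
The full grid is 2 4 5 1 3 / 3 1 4 2 5 / 5 2 1 3 4 / 1 5 3 4 2 / 4 3 2 5 1.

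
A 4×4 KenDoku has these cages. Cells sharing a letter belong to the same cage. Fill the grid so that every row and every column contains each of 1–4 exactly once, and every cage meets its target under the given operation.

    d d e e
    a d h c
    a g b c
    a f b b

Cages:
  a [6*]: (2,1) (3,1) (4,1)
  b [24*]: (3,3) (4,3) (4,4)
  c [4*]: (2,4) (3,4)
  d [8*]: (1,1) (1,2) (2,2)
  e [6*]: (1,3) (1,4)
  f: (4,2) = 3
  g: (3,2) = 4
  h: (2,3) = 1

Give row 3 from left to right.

H is a freebie, leaving (2,3) = 1.
Row 2 already has 1; hence (2,4) = 4.
G is a freebie, so (3,2) = 4.
Column 4 now contains 4, leaving (3,4) = 1.
F is a freebie, which forces (4,2) = 3.
Row 4 already has 3, which forces (4,4) = 2.
Cage d needs product 8, so (1,1) = 4.
Cage d needs product 8, leaving (1,2) = 1.
Cage e's pair has product 6, which forces (1,3) = 2.
Column 4 already has 2, which forces (1,4) = 3.
4 is placed in row 2, which forces (2,2) = 2.
Cage b has product 24, which forces (3,3) = 3.
Row 4 already has 2, which forces (4,1) = 1.
Row 4 already has 2; hence (4,3) = 4.
2 is placed in row 2, so (2,1) = 3.
3 is placed in row 3, so (3,1) = 2.
Filled in: 4 1 2 3 / 3 2 1 4 / 2 4 3 1 / 1 3 4 2.

2 4 3 1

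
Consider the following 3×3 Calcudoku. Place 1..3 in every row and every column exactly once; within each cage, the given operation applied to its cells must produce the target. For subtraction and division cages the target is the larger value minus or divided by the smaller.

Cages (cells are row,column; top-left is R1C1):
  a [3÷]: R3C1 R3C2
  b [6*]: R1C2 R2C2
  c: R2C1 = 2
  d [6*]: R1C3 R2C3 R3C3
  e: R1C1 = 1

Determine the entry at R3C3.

2

Cage e is given, leaving R1C1 = 1.
C is a freebie, leaving R2C1 = 2.
2 is placed in row 2, so R2C2 = 3.
3 is placed in row 2; hence R2C3 = 1.
Column 1 already has 1, which forces R3C1 = 3.
Column 2 now contains 3; hence R3C2 = 1.
Row 3 already has 3, so R3C3 = 2.
Column 2 now contains 3, leaving R1C2 = 2.
Column 3 now contains 2, leaving R1C3 = 3.
Filled in: 1 2 3 / 2 3 1 / 3 1 2.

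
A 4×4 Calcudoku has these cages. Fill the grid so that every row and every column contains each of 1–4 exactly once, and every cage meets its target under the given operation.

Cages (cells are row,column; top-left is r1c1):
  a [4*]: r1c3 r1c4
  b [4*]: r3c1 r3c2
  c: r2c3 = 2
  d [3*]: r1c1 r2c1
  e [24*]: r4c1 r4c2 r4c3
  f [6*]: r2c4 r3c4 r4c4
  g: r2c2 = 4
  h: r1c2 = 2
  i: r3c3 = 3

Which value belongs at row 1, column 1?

H is a freebie, which forces r1c2 = 2.
G is a freebie, so r2c2 = 4.
Cage c is a single given cell, so r2c3 = 2.
Column 2 already has 4, leaving r3c2 = 1.
I is a freebie, which forces r3c3 = 3.
Row 3 already has 3, so r3c4 = 2.
Column 2 already has 4, leaving r4c2 = 3.
Column 3 already has 3, so r4c3 = 4.
3 is placed in row 4; hence r4c4 = 1.
Column 3 already has 4, leaving r1c3 = 1.
Column 4 already has 1, which forces r1c4 = 4.
Column 4 already has 1, leaving r2c4 = 3.
Row 3 now contains 1, which forces r3c1 = 4.
4 is placed in row 4, which forces r4c1 = 2.
Row 1 already has 1, so r1c1 = 3.
Row 2 already has 3, so r2c1 = 1.
Completed grid: 3 2 1 4 / 1 4 2 3 / 4 1 3 2 / 2 3 4 1.

3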